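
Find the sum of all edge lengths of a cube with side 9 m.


Shape: cube
Side s = 9 m
A cube has 12 edges, all equal.
Formula: total edge length = 12 * s
Total = 12 * 9
Total = 108
108 m


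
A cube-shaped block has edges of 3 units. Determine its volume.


Shape: cube
Side s = 3 units
Formula: V = s^3
V = 3 * 3 * 3
V = 9 * 3
V = 27
27 units^3


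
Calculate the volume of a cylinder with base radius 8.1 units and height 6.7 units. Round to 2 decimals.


Shape: cylinder
Radius r = 8.1 units, Height h = 6.7 units
Formula: V = pi * r^2 * h
r^2 = 65.61
V = pi * 65.61 * 6.7
V = 439.587 * pi
V = 1381
1381 units^3


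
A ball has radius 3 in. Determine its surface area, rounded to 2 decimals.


Shape: sphere
Radius r = 3 in
Formula: SA = 4 * pi * r^2
r^2 = 9
SA = 4 * pi * 9
SA = 36 * pi
SA = 113.1
113.1 in^2


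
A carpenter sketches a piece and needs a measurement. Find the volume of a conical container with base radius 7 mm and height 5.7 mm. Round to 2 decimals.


Shape: cone
Radius r = 7 mm, Height h = 5.7 mm
Formula: V = (1/3) * pi * r^2 * h
r^2 = 49
pi * r^2 * h = pi * 49 * 5.7 = 279.3 * pi
V = 279.3 * pi / 3
V = 292.48
292.48 mm^3


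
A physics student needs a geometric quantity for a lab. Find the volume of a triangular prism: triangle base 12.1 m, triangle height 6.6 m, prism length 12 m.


Shape: triangular prism
Triangle base = 12.1 m, triangle height = 6.6 m, prism length L = 12 m
Formula: V = (1/2 * b * h_tri) * L
Cross-section area = 0.5 * 12.1 * 6.6 = 39.93
V = 39.93 * 12
V = 479.16
479.16 m^3


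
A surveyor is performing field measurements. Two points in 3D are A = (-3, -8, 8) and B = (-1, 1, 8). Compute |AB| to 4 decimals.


3D distance between two points
P1 = (-3, -8, 8), P2 = (-1, 1, 8)
Formula: d = sqrt((x2-x1)^2 + (y2-y1)^2 + (z2-z1)^2)
dx = -1 - -3 = 2
dy = 1 - -8 = 9
dz = 8 - 8 = 0
dx^2 + dy^2 + dz^2 = 4 + 81 + 0 = 85
d = sqrt(85)
d = 9.2195
9.2195 units


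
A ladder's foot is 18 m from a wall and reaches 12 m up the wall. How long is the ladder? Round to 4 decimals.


Shape: right triangle
Legs a = 18 m, b = 12 m
Formula: c = sqrt(a^2 + b^2)
a^2 = 324, b^2 = 144
a^2 + b^2 = 468
c = sqrt(468)
c = 21.6333
21.6333 m


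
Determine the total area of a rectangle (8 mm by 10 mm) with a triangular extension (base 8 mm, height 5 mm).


Composite shape: rectangle + triangle
Rectangle area = 8 * 10 = 80
Triangle area = 0.5 * 8 * 5 = 20
Total = 80 + 20
Total = 100
100 mm^2


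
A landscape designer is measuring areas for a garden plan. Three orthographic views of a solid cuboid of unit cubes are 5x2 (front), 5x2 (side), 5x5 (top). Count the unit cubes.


Orthographic views of a solid rectangular block:
Front view 5 x 2 -> length = 5, height = 2
Side view 5 x 2 -> width = 5, height = 2 (consistent)
Top view 5 x 5 -> confirms length = 5, width = 5
The block is 5 x 5 x 2.
Total unit cubes = 5 * 5 * 2 = 50
50 unit cubes


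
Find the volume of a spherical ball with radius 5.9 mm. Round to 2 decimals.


Shape: sphere
Radius r = 5.9 mm
Formula: V = (4/3) * pi * r^3
r^3 = 205.379
(4/3) * 205.379 = 273.838667
V = 273.838667 * pi
V = 860.29
860.29 mm^3


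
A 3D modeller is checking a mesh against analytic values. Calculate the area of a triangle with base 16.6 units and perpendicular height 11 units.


Shape: triangle
Base b = 16.6 units, Height h = 11 units
Formula: A = (1/2) * b * h
A = 0.5 * 16.6 * 11
A = 0.5 * 182.6
A = 91.3
91.3 units^2


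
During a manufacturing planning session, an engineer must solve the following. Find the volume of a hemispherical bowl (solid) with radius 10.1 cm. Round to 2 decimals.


Shape: hemisphere (half of a sphere)
Radius r = 10.1 cm
Formula: V = (1/2) * (4/3) * pi * r^3 = (2/3) * pi * r^3
r^3 = 1030.301
(2/3) * 1030.301 = 686.867333
V = 686.867333 * pi
V = 2157.86
2157.86 cm^3


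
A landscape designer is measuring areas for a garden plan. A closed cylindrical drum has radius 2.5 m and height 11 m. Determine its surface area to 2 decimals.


Shape: closed cylinder
Radius r = 2.5 m, Height h = 11 m
Formula: SA = 2*pi*r^2 + 2*pi*r*h = 2*pi*r*(r + h)
r + h = 13.5
2 * r * (r + h) = 2 * 2.5 * 13.5 = 67.5
SA = 67.5 * pi
SA = 212.06
212.06 m^2


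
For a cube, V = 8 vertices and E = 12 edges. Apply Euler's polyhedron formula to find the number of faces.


Polyhedron: cube
Euler's formula for convex polyhedra: V - E + F = 2
Given: V = 8 vertices and E = 12 edges
Solve for F:
F = 2 + E - V = 2 + 12 - 8 = 6
6 faces


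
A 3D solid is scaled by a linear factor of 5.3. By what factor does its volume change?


Linear scale factor k = 5.3
Rule: under a linear scaling by k, volumes scale by k^3.
k^3 = 5.3 * 5.3 * 5.3
k^3 = 28.09 * 5.3
k^3 = 148.877
Volume scales by a factor of 148.877.
148.877 (dimensionless)


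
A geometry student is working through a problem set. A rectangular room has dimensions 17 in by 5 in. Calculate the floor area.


Shape: rectangle
Length l = 17 in, Width w = 5 in
Formula: A = l * w
A = 17 * 5
A = 85
85 in^2


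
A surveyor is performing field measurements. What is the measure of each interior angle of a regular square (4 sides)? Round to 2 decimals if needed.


Shape: regular square (4 sides)
Formula: interior angle = (n - 2) * 180 / n
(n - 2) = 2
(n - 2) * 180 = 360
angle = 360 / 4
angle = 90
90 degrees


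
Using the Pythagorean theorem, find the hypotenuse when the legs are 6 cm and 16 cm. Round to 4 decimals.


Shape: right triangle
Legs a = 6 cm, b = 16 cm
Formula: c = sqrt(a^2 + b^2)
a^2 = 36, b^2 = 256
a^2 + b^2 = 292
c = sqrt(292)
c = 17.088
17.088 cm


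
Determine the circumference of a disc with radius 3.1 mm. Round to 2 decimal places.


Shape: circle
Radius r = 3.1 mm
Formula: C = 2 * pi * r
C = 2 * pi * 3.1
C = 6.2 * pi
C = 19.48
19.48 mm


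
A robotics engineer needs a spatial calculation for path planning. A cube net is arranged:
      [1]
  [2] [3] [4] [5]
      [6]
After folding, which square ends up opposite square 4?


Net: cross layout. Take square 3 as the base (bottom).
Fold the four squares in the horizontal row up around 3: 2 -> left, 4 -> right, 5 wraps to the top.
Fold 1 and 6 up from 3: 1 -> back, 6 -> front.
Opposite pairs are therefore: (1, 6), (2, 4), (3, 5).
Face 4 is opposite face 2.
face 2


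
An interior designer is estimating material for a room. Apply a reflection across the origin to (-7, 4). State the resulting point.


Transformation: reflection
Original point: (-7, 4)
Rule for reflection through the origin: (x, y) -> (-x, -y)
Apply: (-7, 4) -> (7, -4)
(7, -4)


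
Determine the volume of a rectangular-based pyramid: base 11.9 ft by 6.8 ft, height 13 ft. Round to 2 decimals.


Shape: rectangular pyramid
Base: 11.9 ft x 6.8 ft, Height h = 13 ft
Formula: V = (1/3) * base_area * h
base_area = 11.9 * 6.8 = 80.92
base_area * h = 80.92 * 13 = 1051.96
V = 1051.96 / 3
V = 350.65
350.65 ft^3


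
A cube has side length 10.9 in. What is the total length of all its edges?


Shape: cube
Side s = 10.9 in
A cube has 12 edges, all equal.
Formula: total edge length = 12 * s
Total = 12 * 10.9
Total = 130.8
130.8 in


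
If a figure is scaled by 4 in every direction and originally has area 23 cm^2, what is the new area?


Linear scale factor k = 4
Original area = 23 cm^2
Rule: under a linear scaling by k, areas scale by k^2.
k^2 = 4^2 = 16
New area = 23 * 16
New area = 368
368 cm^2


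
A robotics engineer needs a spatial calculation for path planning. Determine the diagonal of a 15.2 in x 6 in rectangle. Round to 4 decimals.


Shape: rectangle (diagonal via Pythagoras)
Sides: 15.2 in and 6 in
Formula: d = sqrt(l^2 + w^2)
l^2 = 231.04, w^2 = 36
l^2 + w^2 = 267.04
d = sqrt(267.04)
d = 16.3414
16.3414 in


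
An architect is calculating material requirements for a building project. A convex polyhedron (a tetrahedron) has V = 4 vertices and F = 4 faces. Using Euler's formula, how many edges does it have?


Polyhedron: tetrahedron
Euler's formula for convex polyhedra: V - E + F = 2
Given: V = 4 vertices and F = 4 faces
Solve for E:
E = V + F - 2 = 4 + 4 - 2 = 6
6 edges


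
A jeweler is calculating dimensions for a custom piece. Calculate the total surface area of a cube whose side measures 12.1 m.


Shape: cube
Side s = 12.1 m
A cube has 6 square faces.
Formula: SA = 6 * s^2
s^2 = 146.41
SA = 6 * 146.41
SA = 878.46
878.46 m^2


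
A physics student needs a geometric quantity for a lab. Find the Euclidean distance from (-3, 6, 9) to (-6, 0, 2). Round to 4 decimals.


3D distance between two points
P1 = (-3, 6, 9), P2 = (-6, 0, 2)
Formula: d = sqrt((x2-x1)^2 + (y2-y1)^2 + (z2-z1)^2)
dx = -6 - -3 = -3
dy = 0 - 6 = -6
dz = 2 - 9 = -7
dx^2 + dy^2 + dz^2 = 9 + 36 + 49 = 94
d = sqrt(94)
d = 9.6954
9.6954 units


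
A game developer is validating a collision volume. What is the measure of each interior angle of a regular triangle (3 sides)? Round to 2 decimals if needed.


Shape: regular triangle (3 sides)
Formula: interior angle = (n - 2) * 180 / n
(n - 2) = 1
(n - 2) * 180 = 180
angle = 180 / 3
angle = 60
60 degrees


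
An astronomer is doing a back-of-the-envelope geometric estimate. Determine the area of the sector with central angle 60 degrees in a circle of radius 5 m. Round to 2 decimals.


Shape: circular sector
Radius r = 5 m, Angle = 60 degrees
Formula: A = (angle/360) * pi * r^2
r^2 = 25
Fraction of circle = 60/360
A = (60/360) * pi * 25
A = 4.166667 * pi
A = 13.09
13.09 m^2


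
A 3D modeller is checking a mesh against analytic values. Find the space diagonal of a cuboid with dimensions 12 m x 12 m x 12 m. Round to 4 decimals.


Shape: rectangular box (space diagonal)
l = 12 m, w = 12 m, h = 12 m
Visualize: the diagonal of the base, then a right triangle with that diagonal and the height.
Formula: d = sqrt(l^2 + w^2 + h^2)
l^2 + w^2 + h^2 = 144 + 144 + 144 = 432
d = sqrt(432)
d = 20.7846
20.7846 m


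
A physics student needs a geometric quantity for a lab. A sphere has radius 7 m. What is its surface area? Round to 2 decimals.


Shape: sphere
Radius r = 7 m
Formula: SA = 4 * pi * r^2
r^2 = 49
SA = 4 * pi * 49
SA = 196 * pi
SA = 615.75
615.75 m^2


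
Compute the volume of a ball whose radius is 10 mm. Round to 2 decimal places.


Shape: sphere
Radius r = 10 mm
Formula: V = (4/3) * pi * r^3
r^3 = 1000
(4/3) * 1000 = 1333.333333
V = 1333.333333 * pi
V = 4188.79
4188.79 mm^3


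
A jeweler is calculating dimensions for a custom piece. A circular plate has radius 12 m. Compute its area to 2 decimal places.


Shape: circle
Radius r = 12 m
Formula: A = pi * r^2
r^2 = 12^2 = 144
A = pi * 144
A = 452.39
452.39 m^2


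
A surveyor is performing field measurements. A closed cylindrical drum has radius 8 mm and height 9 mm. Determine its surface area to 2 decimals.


Shape: closed cylinder
Radius r = 8 mm, Height h = 9 mm
Formula: SA = 2*pi*r^2 + 2*pi*r*h = 2*pi*r*(r + h)
r + h = 17
2 * r * (r + h) = 2 * 8 * 17 = 272
SA = 272 * pi
SA = 854.51
854.51 mm^2


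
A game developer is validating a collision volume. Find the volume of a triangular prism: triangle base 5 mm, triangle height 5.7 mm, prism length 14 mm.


Shape: triangular prism
Triangle base = 5 mm, triangle height = 5.7 mm, prism length L = 14 mm
Formula: V = (1/2 * b * h_tri) * L
Cross-section area = 0.5 * 5 * 5.7 = 14.25
V = 14.25 * 14
V = 199.5
199.5 mm^3


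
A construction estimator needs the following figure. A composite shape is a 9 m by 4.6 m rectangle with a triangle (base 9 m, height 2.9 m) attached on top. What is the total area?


Composite shape: rectangle + triangle
Rectangle area = 9 * 4.6 = 41.4
Triangle area = 0.5 * 9 * 2.9 = 13.05
Total = 41.4 + 13.05
Total = 54.45
54.45 m^2


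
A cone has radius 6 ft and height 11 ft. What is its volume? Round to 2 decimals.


Shape: cone
Radius r = 6 ft, Height h = 11 ft
Formula: V = (1/3) * pi * r^2 * h
r^2 = 36
pi * r^2 * h = pi * 36 * 11 = 396 * pi
V = 396 * pi / 3
V = 414.69
414.69 ft^3


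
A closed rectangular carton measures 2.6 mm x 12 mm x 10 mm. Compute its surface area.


Shape: rectangular prism
l = 2.6 mm, w = 12 mm, h = 10 mm
Formula: SA = 2(lw + lh + wh)
lw = 31.2, lh = 26, wh = 120
lw + lh + wh = 177.2
SA = 2 * 177.2
SA = 354.4
354.4 mm^2


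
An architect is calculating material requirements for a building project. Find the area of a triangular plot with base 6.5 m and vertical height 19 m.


Shape: triangle
Base b = 6.5 m, Height h = 19 m
Formula: A = (1/2) * b * h
A = 0.5 * 6.5 * 19
A = 0.5 * 123.5
A = 61.75
61.75 m^2


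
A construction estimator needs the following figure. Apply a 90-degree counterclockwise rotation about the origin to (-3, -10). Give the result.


Transformation: rotation about the origin
Original point: (-3, -10)
Rule for 90 deg counterclockwise: (x, y) -> (-y, x)
Apply: (-3, -10) -> (10, -3)
(10, -3)


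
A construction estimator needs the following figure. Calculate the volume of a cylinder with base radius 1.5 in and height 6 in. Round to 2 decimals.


Shape: cylinder
Radius r = 1.5 in, Height h = 6 in
Formula: V = pi * r^2 * h
r^2 = 2.25
V = pi * 2.25 * 6
V = 13.5 * pi
V = 42.41
42.41 in^3


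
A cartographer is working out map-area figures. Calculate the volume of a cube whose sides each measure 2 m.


Shape: cube
Side s = 2 m
Formula: V = s^3
V = 2 * 2 * 2
V = 4 * 2
V = 8
8 m^3


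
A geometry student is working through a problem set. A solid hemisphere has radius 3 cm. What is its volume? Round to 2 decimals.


Shape: hemisphere (half of a sphere)
Radius r = 3 cm
Formula: V = (1/2) * (4/3) * pi * r^3 = (2/3) * pi * r^3
r^3 = 27
(2/3) * 27 = 18
V = 18 * pi
V = 56.55
56.55 cm^3


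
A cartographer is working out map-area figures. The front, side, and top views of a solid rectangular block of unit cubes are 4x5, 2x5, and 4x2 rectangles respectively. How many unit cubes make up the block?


Orthographic views of a solid rectangular block:
Front view 4 x 5 -> length = 4, height = 5
Side view 2 x 5 -> width = 2, height = 5 (consistent)
Top view 4 x 2 -> confirms length = 4, width = 2
The block is 4 x 2 x 5.
Total unit cubes = 4 * 2 * 5 = 40
40 unit cubes


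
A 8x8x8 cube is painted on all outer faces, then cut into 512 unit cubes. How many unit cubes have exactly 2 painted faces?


Large cube: 8 x 8 x 8, cut into unit cubes.
n = 8, so n - 2 = 6
Cubes with 2 painted faces lie along the edges, excluding corners.
A cube has 12 edges; each contributes (n - 2) = 6 such cubes.
Count = 12 * 6 = 72
72 unit cubes


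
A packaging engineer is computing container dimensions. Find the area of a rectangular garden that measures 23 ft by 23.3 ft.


Shape: rectangle
Length l = 23 ft, Width w = 23.3 ft
Formula: A = l * w
A = 23 * 23.3
A = 535.9
535.9 ft^2


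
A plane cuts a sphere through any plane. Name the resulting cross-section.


Solid: sphere
Cutting plane: through any plane
Visualize the intersection of the plane with the solid's surface.
The boundary of the cut region is a circle.
circle


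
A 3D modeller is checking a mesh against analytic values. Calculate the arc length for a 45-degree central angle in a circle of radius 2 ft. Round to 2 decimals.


Shape: circular arc
Radius r = 2 ft, Angle = 45 degrees
Formula: L = (angle/360) * 2 * pi * r
2 * pi * r = 4 * pi
L = (45/360) * 4 * pi
L = 0.5 * pi
L = 1.57
1.57 ft


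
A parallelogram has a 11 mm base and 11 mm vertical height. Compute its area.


Shape: parallelogram
Base b = 11 mm, Height h = 11 mm
Formula: A = b * h
A = 11 * 11
A = 121
121 mm^2


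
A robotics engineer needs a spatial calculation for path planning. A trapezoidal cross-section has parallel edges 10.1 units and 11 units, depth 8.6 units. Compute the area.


Shape: trapezoid
Parallel sides a = 10.1 units, b = 11 units; Height h = 8.6 units
Formula: A = (a + b) * h / 2
a + b = 10.1 + 11 = 21.1
A = 21.1 * 8.6 / 2
A = 181.46 / 2
A = 90.73
90.73 units^2


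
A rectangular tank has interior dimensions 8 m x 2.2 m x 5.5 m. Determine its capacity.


Shape: rectangular prism
l = 8 m, w = 2.2 m, h = 5.5 m
Formula: V = l * w * h
V = 8 * 2.2 * 5.5
V = 17.6 * 5.5
V = 96.8
96.8 m^3


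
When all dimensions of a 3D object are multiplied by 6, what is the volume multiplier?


Linear scale factor k = 6
Rule: under a linear scaling by k, volumes scale by k^3.
k^3 = 6 * 6 * 6
k^3 = 36 * 6
k^3 = 216
Volume scales by a factor of 216.
216 (dimensionless)


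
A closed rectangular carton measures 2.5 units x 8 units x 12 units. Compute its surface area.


Shape: rectangular prism
l = 2.5 units, w = 8 units, h = 12 units
Formula: SA = 2(lw + lh + wh)
lw = 20, lh = 30, wh = 96
lw + lh + wh = 146
SA = 2 * 146
SA = 292
292 units^2


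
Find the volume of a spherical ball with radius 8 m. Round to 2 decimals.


Shape: sphere
Radius r = 8 m
Formula: V = (4/3) * pi * r^3
r^3 = 512
(4/3) * 512 = 682.666667
V = 682.666667 * pi
V = 2144.66
2144.66 m^3


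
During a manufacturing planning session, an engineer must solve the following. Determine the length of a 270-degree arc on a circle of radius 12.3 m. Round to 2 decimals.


Shape: circular arc
Radius r = 12.3 m, Angle = 270 degrees
Formula: L = (angle/360) * 2 * pi * r
2 * pi * r = 24.6 * pi
L = (270/360) * 24.6 * pi
L = 18.45 * pi
L = 57.96
57.96 m


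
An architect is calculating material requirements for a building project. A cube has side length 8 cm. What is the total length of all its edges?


Shape: cube
Side s = 8 cm
A cube has 12 edges, all equal.
Formula: total edge length = 12 * s
Total = 12 * 8
Total = 96
96 cm


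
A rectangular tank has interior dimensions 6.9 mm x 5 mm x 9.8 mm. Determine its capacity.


Shape: rectangular prism
l = 6.9 mm, w = 5 mm, h = 9.8 mm
Formula: V = l * w * h
V = 6.9 * 5 * 9.8
V = 34.5 * 9.8
V = 338.1
338.1 mm^3


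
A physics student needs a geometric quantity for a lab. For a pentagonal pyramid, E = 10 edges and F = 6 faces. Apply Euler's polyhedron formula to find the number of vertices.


Polyhedron: pentagonal pyramid
Euler's formula for convex polyhedra: V - E + F = 2
Given: E = 10 edges and F = 6 faces
Solve for V:
V = 2 + E - F = 2 + 10 - 6 = 6
6 vertices


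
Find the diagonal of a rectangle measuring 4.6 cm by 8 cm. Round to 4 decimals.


Shape: rectangle (diagonal via Pythagoras)
Sides: 4.6 cm and 8 cm
Formula: d = sqrt(l^2 + w^2)
l^2 = 21.16, w^2 = 64
l^2 + w^2 = 85.16
d = sqrt(85.16)
d = 9.2282
9.2282 cm


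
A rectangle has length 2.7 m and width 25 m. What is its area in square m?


Shape: rectangle
Length l = 2.7 m, Width w = 25 m
Formula: A = l * w
A = 2.7 * 25
A = 67.5
67.5 m^2


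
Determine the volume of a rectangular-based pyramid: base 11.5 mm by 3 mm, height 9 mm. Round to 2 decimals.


Shape: rectangular pyramid
Base: 11.5 mm x 3 mm, Height h = 9 mm
Formula: V = (1/3) * base_area * h
base_area = 11.5 * 3 = 34.5
base_area * h = 34.5 * 9 = 310.5
V = 310.5 / 3
V = 103.5
103.5 mm^3


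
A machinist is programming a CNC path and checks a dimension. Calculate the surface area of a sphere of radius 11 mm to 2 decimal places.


Shape: sphere
Radius r = 11 mm
Formula: SA = 4 * pi * r^2
r^2 = 121
SA = 4 * pi * 121
SA = 484 * pi
SA = 1520.53
1520.53 mm^2


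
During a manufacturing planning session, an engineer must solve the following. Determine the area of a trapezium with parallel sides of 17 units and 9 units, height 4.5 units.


Shape: trapezoid
Parallel sides a = 17 units, b = 9 units; Height h = 4.5 units
Formula: A = (a + b) * h / 2
a + b = 17 + 9 = 26
A = 26 * 4.5 / 2
A = 117 / 2
A = 58.5
58.5 units^2


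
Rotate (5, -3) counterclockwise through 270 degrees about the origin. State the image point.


Transformation: rotation about the origin
Original point: (5, -3)
Rule for 270 deg counterclockwise: (x, y) -> (y, -x)
Apply: (5, -3) -> (-3, -5)
(-3, -5)


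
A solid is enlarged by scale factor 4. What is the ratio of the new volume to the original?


Linear scale factor k = 4
Rule: under a linear scaling by k, volumes scale by k^3.
k^3 = 4 * 4 * 4
k^3 = 16 * 4
k^3 = 64
Volume scales by a factor of 64.
64 (dimensionless)


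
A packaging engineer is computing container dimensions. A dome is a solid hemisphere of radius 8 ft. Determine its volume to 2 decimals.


Shape: hemisphere (half of a sphere)
Radius r = 8 ft
Formula: V = (1/2) * (4/3) * pi * r^3 = (2/3) * pi * r^3
r^3 = 512
(2/3) * 512 = 341.333333
V = 341.333333 * pi
V = 1072.33
1072.33 ft^3


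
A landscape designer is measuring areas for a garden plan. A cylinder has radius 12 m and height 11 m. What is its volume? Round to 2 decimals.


Shape: cylinder
Radius r = 12 m, Height h = 11 m
Formula: V = pi * r^2 * h
r^2 = 144
V = pi * 144 * 11
V = 1584 * pi
V = 4976.28
4976.28 m^3


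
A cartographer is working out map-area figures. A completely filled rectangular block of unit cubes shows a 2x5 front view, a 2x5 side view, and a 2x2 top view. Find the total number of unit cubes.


Orthographic views of a solid rectangular block:
Front view 2 x 5 -> length = 2, height = 5
Side view 2 x 5 -> width = 2, height = 5 (consistent)
Top view 2 x 2 -> confirms length = 2, width = 2
The block is 2 x 2 x 5.
Total unit cubes = 2 * 2 * 5 = 20
20 unit cubes


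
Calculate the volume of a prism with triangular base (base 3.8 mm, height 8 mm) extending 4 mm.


Shape: triangular prism
Triangle base = 3.8 mm, triangle height = 8 mm, prism length L = 4 mm
Formula: V = (1/2 * b * h_tri) * L
Cross-section area = 0.5 * 3.8 * 8 = 15.2
V = 15.2 * 4
V = 60.8
60.8 mm^3


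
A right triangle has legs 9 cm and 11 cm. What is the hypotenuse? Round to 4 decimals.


Shape: right triangle
Legs a = 9 cm, b = 11 cm
Formula: c = sqrt(a^2 + b^2)
a^2 = 81, b^2 = 121
a^2 + b^2 = 202
c = sqrt(202)
c = 14.2127
14.2127 cm


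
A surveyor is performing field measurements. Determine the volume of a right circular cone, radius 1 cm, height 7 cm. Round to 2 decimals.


Shape: cone
Radius r = 1 cm, Height h = 7 cm
Formula: V = (1/3) * pi * r^2 * h
r^2 = 1
pi * r^2 * h = pi * 1 * 7 = 7 * pi
V = 7 * pi / 3
V = 7.33
7.33 cm^3


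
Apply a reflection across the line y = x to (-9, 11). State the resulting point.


Transformation: reflection
Original point: (-9, 11)
Rule for reflection over y = x: (x, y) -> (y, x)
Apply: (-9, 11) -> (11, -9)
(11, -9)


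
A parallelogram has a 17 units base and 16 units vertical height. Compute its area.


Shape: parallelogram
Base b = 17 units, Height h = 16 units
Formula: A = b * h
A = 17 * 16
A = 272
272 units^2


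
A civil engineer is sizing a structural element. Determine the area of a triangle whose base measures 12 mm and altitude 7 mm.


Shape: triangle
Base b = 12 mm, Height h = 7 mm
Formula: A = (1/2) * b * h
A = 0.5 * 12 * 7
A = 0.5 * 84
A = 42
42 mm^2


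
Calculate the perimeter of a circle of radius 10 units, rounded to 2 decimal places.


Shape: circle
Radius r = 10 units
Formula: C = 2 * pi * r
C = 2 * pi * 10
C = 20 * pi
C = 62.83
62.83 units


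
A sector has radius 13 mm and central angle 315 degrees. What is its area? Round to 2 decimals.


Shape: circular sector
Radius r = 13 mm, Angle = 315 degrees
Formula: A = (angle/360) * pi * r^2
r^2 = 169
Fraction of circle = 315/360
A = (315/360) * pi * 169
A = 147.875 * pi
A = 464.56
464.56 mm^2


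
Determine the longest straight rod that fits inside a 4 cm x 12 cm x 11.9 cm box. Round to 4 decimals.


Shape: rectangular box (space diagonal)
l = 4 cm, w = 12 cm, h = 11.9 cm
Visualize: the diagonal of the base, then a right triangle with that diagonal and the height.
Formula: d = sqrt(l^2 + w^2 + h^2)
l^2 + w^2 + h^2 = 16 + 144 + 141.61 = 301.61
d = sqrt(301.61)
d = 17.3669
17.3669 cm


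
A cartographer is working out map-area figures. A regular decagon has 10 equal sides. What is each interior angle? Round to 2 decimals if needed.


Shape: regular decagon (10 sides)
Formula: interior angle = (n - 2) * 180 / n
(n - 2) = 8
(n - 2) * 180 = 1440
angle = 1440 / 10
angle = 144
144 degrees


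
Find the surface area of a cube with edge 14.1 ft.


Shape: cube
Side s = 14.1 ft
A cube has 6 square faces.
Formula: SA = 6 * s^2
s^2 = 198.81
SA = 6 * 198.81
SA = 1192.86
1192.86 ft^2


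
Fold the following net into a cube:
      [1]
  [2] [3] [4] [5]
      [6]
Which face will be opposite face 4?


Net: cross layout. Take square 3 as the base (bottom).
Fold the four squares in the horizontal row up around 3: 2 -> left, 4 -> right, 5 wraps to the top.
Fold 1 and 6 up from 3: 1 -> back, 6 -> front.
Opposite pairs are therefore: (1, 6), (2, 4), (3, 5).
Face 4 is opposite face 2.
face 2


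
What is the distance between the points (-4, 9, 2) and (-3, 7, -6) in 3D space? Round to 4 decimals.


3D distance between two points
P1 = (-4, 9, 2), P2 = (-3, 7, -6)
Formula: d = sqrt((x2-x1)^2 + (y2-y1)^2 + (z2-z1)^2)
dx = -3 - -4 = 1
dy = 7 - 9 = -2
dz = -6 - 2 = -8
dx^2 + dy^2 + dz^2 = 1 + 4 + 64 = 69
d = sqrt(69)
d = 8.3066
8.3066 units


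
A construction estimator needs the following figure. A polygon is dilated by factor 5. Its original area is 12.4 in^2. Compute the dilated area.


Linear scale factor k = 5
Original area = 12.4 in^2
Rule: under a linear scaling by k, areas scale by k^2.
k^2 = 5^2 = 25
New area = 12.4 * 25
New area = 310
310 in^2


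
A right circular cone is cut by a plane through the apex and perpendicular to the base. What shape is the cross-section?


Solid: right circular cone
Cutting plane: through the apex and perpendicular to the base
Visualize the intersection of the plane with the solid's surface.
The boundary of the cut region is a isosceles triangle.
isosceles triangle


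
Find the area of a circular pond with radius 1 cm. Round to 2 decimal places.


Shape: circle
Radius r = 1 cm
Formula: A = pi * r^2
r^2 = 1^2 = 1
A = pi * 1
A = 3.14
3.14 cm^2


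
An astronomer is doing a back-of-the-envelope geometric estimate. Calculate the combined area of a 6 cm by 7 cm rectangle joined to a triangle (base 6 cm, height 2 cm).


Composite shape: rectangle + triangle
Rectangle area = 6 * 7 = 42
Triangle area = 0.5 * 6 * 2 = 6
Total = 42 + 6
Total = 48
48 cm^2


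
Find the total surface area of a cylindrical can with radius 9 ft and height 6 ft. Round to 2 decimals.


Shape: closed cylinder
Radius r = 9 ft, Height h = 6 ft
Formula: SA = 2*pi*r^2 + 2*pi*r*h = 2*pi*r*(r + h)
r + h = 15
2 * r * (r + h) = 2 * 9 * 15 = 270
SA = 270 * pi
SA = 848.23
848.23 ft^2


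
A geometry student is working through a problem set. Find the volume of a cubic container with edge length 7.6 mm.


Shape: cube
Side s = 7.6 mm
Formula: V = s^3
V = 7.6 * 7.6 * 7.6
V = 57.76 * 7.6
V = 438.976
438.976 mm^3


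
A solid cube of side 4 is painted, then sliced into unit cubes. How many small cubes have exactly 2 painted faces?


Large cube: 4 x 4 x 4, cut into unit cubes.
n = 4, so n - 2 = 2
Cubes with 2 painted faces lie along the edges, excluding corners.
A cube has 12 edges; each contributes (n - 2) = 2 such cubes.
Count = 12 * 2 = 24
24 unit cubes


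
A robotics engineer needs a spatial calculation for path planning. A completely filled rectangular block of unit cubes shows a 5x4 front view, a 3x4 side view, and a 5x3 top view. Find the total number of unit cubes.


Orthographic views of a solid rectangular block:
Front view 5 x 4 -> length = 5, height = 4
Side view 3 x 4 -> width = 3, height = 4 (consistent)
Top view 5 x 3 -> confirms length = 5, width = 3
The block is 5 x 3 x 4.
Total unit cubes = 5 * 3 * 4 = 60
60 unit cubes


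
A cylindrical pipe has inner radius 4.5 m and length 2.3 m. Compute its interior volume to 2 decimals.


Shape: cylinder
Radius r = 4.5 m, Height h = 2.3 m
Formula: V = pi * r^2 * h
r^2 = 20.25
V = pi * 20.25 * 2.3
V = 46.575 * pi
V = 146.32
146.32 m^3


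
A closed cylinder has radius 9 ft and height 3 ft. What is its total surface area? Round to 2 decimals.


Shape: closed cylinder
Radius r = 9 ft, Height h = 3 ft
Formula: SA = 2*pi*r^2 + 2*pi*r*h = 2*pi*r*(r + h)
r + h = 12
2 * r * (r + h) = 2 * 9 * 12 = 216
SA = 216 * pi
SA = 678.58
678.58 ft^2


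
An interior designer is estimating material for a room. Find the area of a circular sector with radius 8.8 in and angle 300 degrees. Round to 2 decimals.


Shape: circular sector
Radius r = 8.8 in, Angle = 300 degrees
Formula: A = (angle/360) * pi * r^2
r^2 = 77.44
Fraction of circle = 300/360
A = (300/360) * pi * 77.44
A = 64.533333 * pi
A = 202.74
202.74 in^2


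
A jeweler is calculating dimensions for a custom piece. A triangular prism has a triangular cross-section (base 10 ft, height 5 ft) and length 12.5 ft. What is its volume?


Shape: triangular prism
Triangle base = 10 ft, triangle height = 5 ft, prism length L = 12.5 ft
Formula: V = (1/2 * b * h_tri) * L
Cross-section area = 0.5 * 10 * 5 = 25
V = 25 * 12.5
V = 312.5
312.5 ft^3


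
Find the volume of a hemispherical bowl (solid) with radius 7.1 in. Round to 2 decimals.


Shape: hemisphere (half of a sphere)
Radius r = 7.1 in
Formula: V = (1/2) * (4/3) * pi * r^3 = (2/3) * pi * r^3
r^3 = 357.911
(2/3) * 357.911 = 238.607333
V = 238.607333 * pi
V = 749.61
749.61 in^3


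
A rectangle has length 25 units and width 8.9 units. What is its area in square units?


Shape: rectangle
Length l = 25 units, Width w = 8.9 units
Formula: A = l * w
A = 25 * 8.9
A = 222.5
222.5 units^2


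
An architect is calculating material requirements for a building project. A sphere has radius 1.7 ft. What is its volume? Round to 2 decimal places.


Shape: sphere
Radius r = 1.7 ft
Formula: V = (4/3) * pi * r^3
r^3 = 4.913
(4/3) * 4.913 = 6.550667
V = 6.550667 * pi
V = 20.58
20.58 ft^3


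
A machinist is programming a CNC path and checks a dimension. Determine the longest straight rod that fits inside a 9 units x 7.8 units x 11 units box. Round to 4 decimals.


Shape: rectangular box (space diagonal)
l = 9 units, w = 7.8 units, h = 11 units
Visualize: the diagonal of the base, then a right triangle with that diagonal and the height.
Formula: d = sqrt(l^2 + w^2 + h^2)
l^2 + w^2 + h^2 = 81 + 60.84 + 121 = 262.84
d = sqrt(262.84)
d = 16.2123
16.2123 units


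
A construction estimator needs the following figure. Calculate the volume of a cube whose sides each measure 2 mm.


Shape: cube
Side s = 2 mm
Formula: V = s^3
V = 2 * 2 * 2
V = 4 * 2
V = 8
8 mm^3


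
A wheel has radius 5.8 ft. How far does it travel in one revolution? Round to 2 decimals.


Shape: circle
Radius r = 5.8 ft
Formula: C = 2 * pi * r
C = 2 * pi * 5.8
C = 11.6 * pi
C = 36.44
36.44 ft


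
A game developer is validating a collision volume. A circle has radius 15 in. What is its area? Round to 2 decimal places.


Shape: circle
Radius r = 15 in
Formula: A = pi * r^2
r^2 = 15^2 = 225
A = pi * 225
A = 706.86
706.86 in^2


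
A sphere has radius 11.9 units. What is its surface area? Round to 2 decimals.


Shape: sphere
Radius r = 11.9 units
Formula: SA = 4 * pi * r^2
r^2 = 141.61
SA = 4 * pi * 141.61
SA = 566.44 * pi
SA = 1779.52
1779.52 units^2


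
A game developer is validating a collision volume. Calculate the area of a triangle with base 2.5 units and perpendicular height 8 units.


Shape: triangle
Base b = 2.5 units, Height h = 8 units
Formula: A = (1/2) * b * h
A = 0.5 * 2.5 * 8
A = 0.5 * 20
A = 10
10 units^2


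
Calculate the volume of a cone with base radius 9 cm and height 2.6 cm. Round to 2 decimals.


Shape: cone
Radius r = 9 cm, Height h = 2.6 cm
Formula: V = (1/3) * pi * r^2 * h
r^2 = 81
pi * r^2 * h = pi * 81 * 2.6 = 210.6 * pi
V = 210.6 * pi / 3
V = 220.54
220.54 cm^3


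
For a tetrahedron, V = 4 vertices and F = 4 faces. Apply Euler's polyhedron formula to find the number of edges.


Polyhedron: tetrahedron
Euler's formula for convex polyhedra: V - E + F = 2
Given: V = 4 vertices and F = 4 faces
Solve for E:
E = V + F - 2 = 4 + 4 - 2 = 6
6 edges


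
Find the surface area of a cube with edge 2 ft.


Shape: cube
Side s = 2 ft
A cube has 6 square faces.
Formula: SA = 6 * s^2
s^2 = 4
SA = 6 * 4
SA = 24
24 ft^2


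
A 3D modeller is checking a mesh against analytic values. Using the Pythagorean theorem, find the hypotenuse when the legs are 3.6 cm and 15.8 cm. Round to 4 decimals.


Shape: right triangle
Legs a = 3.6 cm, b = 15.8 cm
Formula: c = sqrt(a^2 + b^2)
a^2 = 12.96, b^2 = 249.64
a^2 + b^2 = 262.6
c = sqrt(262.6)
c = 16.2049
16.2049 cm


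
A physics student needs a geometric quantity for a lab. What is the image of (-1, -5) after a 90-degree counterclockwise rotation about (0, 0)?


Transformation: rotation about the origin
Original point: (-1, -5)
Rule for 90 deg counterclockwise: (x, y) -> (-y, x)
Apply: (-1, -5) -> (5, -1)
(5, -1)


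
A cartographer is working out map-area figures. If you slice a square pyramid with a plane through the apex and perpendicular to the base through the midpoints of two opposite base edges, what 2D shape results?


Solid: square pyramid
Cutting plane: through the apex and perpendicular to the base through the midpoints of two opposite base edges
Visualize the intersection of the plane with the solid's surface.
The boundary of the cut region is a isosceles triangle.
isosceles triangle


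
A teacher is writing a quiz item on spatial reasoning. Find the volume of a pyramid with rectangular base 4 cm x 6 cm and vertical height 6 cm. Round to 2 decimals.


Shape: rectangular pyramid
Base: 4 cm x 6 cm, Height h = 6 cm
Formula: V = (1/3) * base_area * h
base_area = 4 * 6 = 24
base_area * h = 24 * 6 = 144
V = 144 / 3
V = 48
48 cm^3


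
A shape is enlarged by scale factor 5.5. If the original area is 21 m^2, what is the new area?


Linear scale factor k = 5.5
Original area = 21 m^2
Rule: under a linear scaling by k, areas scale by k^2.
k^2 = 5.5^2 = 30.25
New area = 21 * 30.25
New area = 635.25
635.25 m^2


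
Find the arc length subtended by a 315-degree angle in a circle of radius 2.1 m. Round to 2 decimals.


Shape: circular arc
Radius r = 2.1 m, Angle = 315 degrees
Formula: L = (angle/360) * 2 * pi * r
2 * pi * r = 4.2 * pi
L = (315/360) * 4.2 * pi
L = 3.675 * pi
L = 11.55
11.55 m


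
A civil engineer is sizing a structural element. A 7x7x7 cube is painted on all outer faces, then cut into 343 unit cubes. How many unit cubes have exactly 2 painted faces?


Large cube: 7 x 7 x 7, cut into unit cubes.
n = 7, so n - 2 = 5
Cubes with 2 painted faces lie along the edges, excluding corners.
A cube has 12 edges; each contributes (n - 2) = 5 such cubes.
Count = 12 * 5 = 60
60 unit cubes


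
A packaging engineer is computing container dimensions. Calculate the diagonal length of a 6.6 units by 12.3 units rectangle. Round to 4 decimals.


Shape: rectangle (diagonal via Pythagoras)
Sides: 6.6 units and 12.3 units
Formula: d = sqrt(l^2 + w^2)
l^2 = 43.56, w^2 = 151.29
l^2 + w^2 = 194.85
d = sqrt(194.85)
d = 13.9589
13.9589 units


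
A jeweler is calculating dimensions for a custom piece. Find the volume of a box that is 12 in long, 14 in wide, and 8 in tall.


Shape: rectangular prism
l = 12 in, w = 14 in, h = 8 in
Formula: V = l * w * h
V = 12 * 14 * 8
V = 168 * 8
V = 1344
1344 in^3


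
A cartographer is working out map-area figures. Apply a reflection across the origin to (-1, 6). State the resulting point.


Transformation: reflection
Original point: (-1, 6)
Rule for reflection through the origin: (x, y) -> (-x, -y)
Apply: (-1, 6) -> (1, -6)
(1, -6)


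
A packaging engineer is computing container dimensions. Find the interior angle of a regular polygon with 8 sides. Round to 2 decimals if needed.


Shape: regular octagon (8 sides)
Formula: interior angle = (n - 2) * 180 / n
(n - 2) = 6
(n - 2) * 180 = 1080
angle = 1080 / 8
angle = 135
135 degrees


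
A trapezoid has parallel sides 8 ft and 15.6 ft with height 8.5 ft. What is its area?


Shape: trapezoid
Parallel sides a = 8 ft, b = 15.6 ft; Height h = 8.5 ft
Formula: A = (a + b) * h / 2
a + b = 8 + 15.6 = 23.6
A = 23.6 * 8.5 / 2
A = 200.6 / 2
A = 100.3
100.3 ft^2


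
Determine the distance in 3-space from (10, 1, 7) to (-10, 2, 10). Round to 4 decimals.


3D distance between two points
P1 = (10, 1, 7), P2 = (-10, 2, 10)
Formula: d = sqrt((x2-x1)^2 + (y2-y1)^2 + (z2-z1)^2)
dx = -10 - 10 = -20
dy = 2 - 1 = 1
dz = 10 - 7 = 3
dx^2 + dy^2 + dz^2 = 400 + 1 + 9 = 410
d = sqrt(410)
d = 20.2485
20.2485 units


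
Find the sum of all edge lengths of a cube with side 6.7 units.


Shape: cube
Side s = 6.7 units
A cube has 12 edges, all equal.
Formula: total edge length = 12 * s
Total = 12 * 6.7
Total = 80.4
80.4 units


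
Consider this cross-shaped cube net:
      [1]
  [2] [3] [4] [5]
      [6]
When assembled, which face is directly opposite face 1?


Net: cross layout. Take square 3 as the base (bottom).
Fold the four squares in the horizontal row up around 3: 2 -> left, 4 -> right, 5 wraps to the top.
Fold 1 and 6 up from 3: 1 -> back, 6 -> front.
Opposite pairs are therefore: (1, 6), (2, 4), (3, 5).
Face 1 is opposite face 6.
face 6


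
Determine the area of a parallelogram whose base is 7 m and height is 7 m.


Shape: parallelogram
Base b = 7 m, Height h = 7 m
Formula: A = b * h
A = 7 * 7
A = 49
49 m^2


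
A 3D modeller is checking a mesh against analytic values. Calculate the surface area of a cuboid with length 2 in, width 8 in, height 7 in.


Shape: rectangular prism
l = 2 in, w = 8 in, h = 7 in
Formula: SA = 2(lw + lh + wh)
lw = 16, lh = 14, wh = 56
lw + lh + wh = 86
SA = 2 * 86
SA = 172
172 in^2


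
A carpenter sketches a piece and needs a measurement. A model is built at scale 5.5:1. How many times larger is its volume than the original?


Linear scale factor k = 5.5
Rule: under a linear scaling by k, volumes scale by k^3.
k^3 = 5.5 * 5.5 * 5.5
k^3 = 30.25 * 5.5
k^3 = 166.375
Volume scales by a factor of 166.375.
166.375 (dimensionless)


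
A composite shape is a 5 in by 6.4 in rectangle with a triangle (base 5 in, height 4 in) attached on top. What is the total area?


Composite shape: rectangle + triangle
Rectangle area = 5 * 6.4 = 32
Triangle area = 0.5 * 5 * 4 = 10
Total = 32 + 10
Total = 42
42 in^2


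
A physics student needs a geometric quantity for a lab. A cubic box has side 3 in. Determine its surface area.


Shape: cube
Side s = 3 in
A cube has 6 square faces.
Formula: SA = 6 * s^2
s^2 = 9
SA = 6 * 9
SA = 54
54 in^2


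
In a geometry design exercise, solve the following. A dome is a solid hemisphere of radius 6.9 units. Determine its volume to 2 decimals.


Shape: hemisphere (half of a sphere)
Radius r = 6.9 units
Formula: V = (1/2) * (4/3) * pi * r^3 = (2/3) * pi * r^3
r^3 = 328.509
(2/3) * 328.509 = 219.006
V = 219.006 * pi
V = 688.03
688.03 units^3


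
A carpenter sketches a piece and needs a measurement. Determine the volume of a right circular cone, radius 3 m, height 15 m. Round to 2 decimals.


Shape: cone
Radius r = 3 m, Height h = 15 m
Formula: V = (1/3) * pi * r^2 * h
r^2 = 9
pi * r^2 * h = pi * 9 * 15 = 135 * pi
V = 135 * pi / 3
V = 141.37
141.37 m^3


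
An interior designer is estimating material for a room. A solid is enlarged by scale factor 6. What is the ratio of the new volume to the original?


Linear scale factor k = 6
Rule: under a linear scaling by k, volumes scale by k^3.
k^3 = 6 * 6 * 6
k^3 = 36 * 6
k^3 = 216
Volume scales by a factor of 216.
216 (dimensionless)


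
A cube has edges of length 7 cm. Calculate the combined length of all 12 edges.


Shape: cube
Side s = 7 cm
A cube has 12 edges, all equal.
Formula: total edge length = 12 * s
Total = 12 * 7
Total = 84
84 cm


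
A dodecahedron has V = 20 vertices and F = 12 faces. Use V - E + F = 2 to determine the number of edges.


Polyhedron: dodecahedron
Euler's formula for convex polyhedra: V - E + F = 2
Given: V = 20 vertices and F = 12 faces
Solve for E:
E = V + F - 2 = 20 + 12 - 2 = 30
30 edges
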